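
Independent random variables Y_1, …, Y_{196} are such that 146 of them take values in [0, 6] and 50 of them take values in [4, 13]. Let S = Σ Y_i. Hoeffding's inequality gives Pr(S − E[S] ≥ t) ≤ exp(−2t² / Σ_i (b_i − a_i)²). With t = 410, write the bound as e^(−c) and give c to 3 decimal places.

Σ(b_i − a_i)² = 146·6² + 50·9² = 9306.
c = 2t² / 9306 = 2·410² / 9306 = 36.1272.

36.127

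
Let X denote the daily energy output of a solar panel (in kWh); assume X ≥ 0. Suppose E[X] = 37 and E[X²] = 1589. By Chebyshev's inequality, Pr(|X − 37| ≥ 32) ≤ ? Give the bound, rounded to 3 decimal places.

Var(X) = E[X²] − (E[X])² = 1589 − 1369 = 220.
Chebyshev's inequality: Pr(|X − μ| ≥ t) ≤ Var(X)/t² = 220/1024 = 0.2148.

0.215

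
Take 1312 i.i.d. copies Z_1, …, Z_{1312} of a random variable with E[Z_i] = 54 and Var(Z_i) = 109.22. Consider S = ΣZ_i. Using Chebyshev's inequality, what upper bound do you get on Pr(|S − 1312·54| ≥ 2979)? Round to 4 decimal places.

Var(S) = n·Var(Z_i) = 1312·109.22 = 143296.64.
Chebyshev: Pr(|S − 1312·54| ≥ 2979) ≤ Var(S)/2979² = 143296.64/8874441 = 0.0161.

0.0161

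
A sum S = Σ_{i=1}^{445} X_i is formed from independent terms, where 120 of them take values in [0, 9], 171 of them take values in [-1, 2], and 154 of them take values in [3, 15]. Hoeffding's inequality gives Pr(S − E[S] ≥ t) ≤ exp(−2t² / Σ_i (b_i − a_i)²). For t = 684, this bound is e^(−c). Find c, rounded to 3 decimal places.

27.986

Σ(b_i − a_i)² = 120·9² + 171·3² + 154·12² = 33435.
c = 2t² / 33435 = 2·684² / 33435 = 27.9860.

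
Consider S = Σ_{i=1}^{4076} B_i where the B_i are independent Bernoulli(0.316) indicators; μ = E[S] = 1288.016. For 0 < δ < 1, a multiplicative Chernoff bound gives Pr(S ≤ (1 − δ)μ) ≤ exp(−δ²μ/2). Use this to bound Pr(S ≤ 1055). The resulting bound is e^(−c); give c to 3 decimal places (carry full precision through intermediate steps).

21.078

Write 1055 = (1 − δ)μ, so δ = 1 − 1055/1288.016 = 0.1809108…
Then the exponent is δ²μ/2 = (μ − 1055)²/(2μ) = 21.077555.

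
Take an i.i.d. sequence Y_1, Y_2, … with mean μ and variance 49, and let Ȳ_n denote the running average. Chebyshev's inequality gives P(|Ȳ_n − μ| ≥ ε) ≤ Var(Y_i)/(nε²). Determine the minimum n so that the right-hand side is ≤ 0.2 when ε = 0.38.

1697

Require 49/(n·0.38²) ≤ 0.2, i.e. n ≥ 49/(0.2·0.38²) = 1696.676.
The smallest integer n is 1697.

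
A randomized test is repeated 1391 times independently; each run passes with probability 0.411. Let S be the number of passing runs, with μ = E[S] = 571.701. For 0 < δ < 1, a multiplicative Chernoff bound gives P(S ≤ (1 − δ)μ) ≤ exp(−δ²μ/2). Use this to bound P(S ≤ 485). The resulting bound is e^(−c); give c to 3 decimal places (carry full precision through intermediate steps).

Write 485 = (1 − δ)μ, so δ = 1 − 485/571.701 = 0.1516544…
Then the exponent is δ²μ/2 = (μ − 485)²/(2μ) = 6.574296.

6.574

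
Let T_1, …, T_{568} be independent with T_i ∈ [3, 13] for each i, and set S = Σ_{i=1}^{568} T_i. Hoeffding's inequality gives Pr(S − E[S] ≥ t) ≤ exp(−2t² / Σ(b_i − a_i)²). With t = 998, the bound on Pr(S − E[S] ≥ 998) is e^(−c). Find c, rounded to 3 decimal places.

Σ(b_i − a_i)² = 568·(10)² = 56800.
c = 2t²/56800 = 2·998²/56800 = 35.0706.

35.071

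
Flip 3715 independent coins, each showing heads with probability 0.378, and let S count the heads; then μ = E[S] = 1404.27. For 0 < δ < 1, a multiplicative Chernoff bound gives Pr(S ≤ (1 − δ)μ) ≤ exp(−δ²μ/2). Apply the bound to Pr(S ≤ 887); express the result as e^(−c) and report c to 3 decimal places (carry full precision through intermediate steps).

Write 887 = (1 − δ)μ, so δ = 1 − 887/1404.27 = 0.3683551…
Then the exponent is δ²μ/2 = (μ − 887)²/(2μ) = 95.269518.

95.270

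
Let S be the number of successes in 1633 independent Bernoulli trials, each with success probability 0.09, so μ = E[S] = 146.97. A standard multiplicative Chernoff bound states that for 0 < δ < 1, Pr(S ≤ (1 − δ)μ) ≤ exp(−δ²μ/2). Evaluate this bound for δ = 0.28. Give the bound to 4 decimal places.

Exponent = δ²μ/2 = 0.28²·146.97/2 = 5.7612.
Bound = exp(−5.7612) = 0.00315.

0.0031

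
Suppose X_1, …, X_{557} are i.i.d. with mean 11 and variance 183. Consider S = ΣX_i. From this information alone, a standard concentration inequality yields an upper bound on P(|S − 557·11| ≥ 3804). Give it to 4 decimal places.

With mean and variance of each term known, Chebyshev's inequality bounds the deviation of the sum (or sample mean).
Var(S) = n·Var(X_i) = 557·183 = 101931.
Chebyshev: P(|S − 557·11| ≥ 3804) ≤ Var(S)/3804² = 101931/14470416 = 0.0070.

0.0070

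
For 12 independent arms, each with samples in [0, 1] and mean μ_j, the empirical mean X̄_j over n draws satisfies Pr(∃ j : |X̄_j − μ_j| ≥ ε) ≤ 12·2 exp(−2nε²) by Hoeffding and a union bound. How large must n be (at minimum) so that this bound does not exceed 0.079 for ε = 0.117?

209

Need 2·12·exp(−2nε²) ≤ 0.079, i.e. exp(−2nε²) ≤ 0.079/24.
So 2nε² ≥ ln(24/0.079) = 5.716361.
Hence n ≥ 5.716361/(2·0.117²) = 208.794.
The smallest integer n is 209.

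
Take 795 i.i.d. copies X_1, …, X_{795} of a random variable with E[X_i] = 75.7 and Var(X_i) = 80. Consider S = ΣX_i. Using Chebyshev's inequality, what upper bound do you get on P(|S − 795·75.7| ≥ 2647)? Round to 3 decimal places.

Var(S) = n·Var(X_i) = 795·80 = 63600.
Chebyshev: P(|S − 795·75.7| ≥ 2647) ≤ Var(S)/2647² = 63600/7006609 = 0.0091.

0.009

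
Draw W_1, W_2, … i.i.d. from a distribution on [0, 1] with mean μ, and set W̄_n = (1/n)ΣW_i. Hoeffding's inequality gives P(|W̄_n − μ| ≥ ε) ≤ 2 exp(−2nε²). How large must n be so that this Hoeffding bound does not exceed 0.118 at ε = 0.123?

Require 2·exp(−2nε²) ≤ 0.118, i.e. 2nε² ≥ ln(2/0.118) = 2.830218.
So n ≥ 2.830218 / (2·0.123²) = 93.536.
The smallest integer n is 94.

94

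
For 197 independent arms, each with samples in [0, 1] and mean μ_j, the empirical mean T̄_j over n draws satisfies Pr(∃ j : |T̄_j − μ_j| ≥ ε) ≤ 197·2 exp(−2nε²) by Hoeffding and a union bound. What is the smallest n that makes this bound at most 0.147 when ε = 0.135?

Need 2·197·exp(−2nε²) ≤ 0.147, i.e. exp(−2nε²) ≤ 0.147/394.
So 2nε² ≥ ln(394/0.147) = 7.893674.
Hence n ≥ 7.893674/(2·0.135²) = 216.562.
The smallest integer n is 217.

217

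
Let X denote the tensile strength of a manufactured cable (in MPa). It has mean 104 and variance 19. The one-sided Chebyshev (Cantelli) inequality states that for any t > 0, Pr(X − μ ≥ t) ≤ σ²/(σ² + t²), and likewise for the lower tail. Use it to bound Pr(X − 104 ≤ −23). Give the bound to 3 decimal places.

0.035

Here σ² = 19 and t = 23, so σ² + t² = 548.
Cantelli's bound: 19/548 = 0.0347.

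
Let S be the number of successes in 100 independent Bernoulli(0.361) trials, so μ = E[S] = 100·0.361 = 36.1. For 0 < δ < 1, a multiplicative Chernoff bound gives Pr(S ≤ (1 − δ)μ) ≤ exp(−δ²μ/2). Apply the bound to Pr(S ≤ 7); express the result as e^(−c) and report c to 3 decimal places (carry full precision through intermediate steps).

Write 7 = (1 − δ)μ, so δ = 1 − 7/36.1 = 0.8060942…
Then the exponent is δ²μ/2 = (μ − 7)²/(2μ) = 11.728670.

11.729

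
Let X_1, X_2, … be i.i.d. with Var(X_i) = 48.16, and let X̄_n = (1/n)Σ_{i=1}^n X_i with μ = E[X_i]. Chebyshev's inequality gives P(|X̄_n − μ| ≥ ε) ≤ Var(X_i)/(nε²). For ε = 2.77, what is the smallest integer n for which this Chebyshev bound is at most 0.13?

Require 48.16/(n·2.77²) ≤ 0.13, i.e. n ≥ 48.16/(0.13·2.77²) = 48.282.
The smallest integer n is 49.

49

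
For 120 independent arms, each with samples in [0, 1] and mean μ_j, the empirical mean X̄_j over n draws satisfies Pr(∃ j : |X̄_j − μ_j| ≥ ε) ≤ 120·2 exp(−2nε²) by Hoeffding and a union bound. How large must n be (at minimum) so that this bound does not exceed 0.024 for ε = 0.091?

Need 2·120·exp(−2nε²) ≤ 0.024, i.e. exp(−2nε²) ≤ 0.024/240.
So 2nε² ≥ ln(240/0.024) = 9.210340.
Hence n ≥ 9.210340/(2·0.091²) = 556.113.
The smallest integer n is 557.

557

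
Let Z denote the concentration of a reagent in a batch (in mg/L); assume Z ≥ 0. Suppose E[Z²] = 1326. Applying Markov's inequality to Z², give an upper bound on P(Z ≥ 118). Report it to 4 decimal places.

0.0952

Since Z ≥ 0, the event {Z ≥ 118} is the same as {Z² ≥ 13924}.
Markov's inequality applied to Z² gives P(Z² ≥ 13924) ≤ E[Z²]/13924 = 1326/13924 = 0.0952.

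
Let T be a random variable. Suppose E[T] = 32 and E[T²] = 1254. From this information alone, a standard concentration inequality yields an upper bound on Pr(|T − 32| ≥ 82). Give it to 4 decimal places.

The first two moments determine the variance, so Chebyshev's inequality is the sharpest standard bound available.
Var(T) = E[T²] − (E[T])² = 1254 − 1024 = 230.
Chebyshev's inequality: Pr(|T − μ| ≥ t) ≤ Var(T)/t² = 230/6724 = 0.0342.

0.0342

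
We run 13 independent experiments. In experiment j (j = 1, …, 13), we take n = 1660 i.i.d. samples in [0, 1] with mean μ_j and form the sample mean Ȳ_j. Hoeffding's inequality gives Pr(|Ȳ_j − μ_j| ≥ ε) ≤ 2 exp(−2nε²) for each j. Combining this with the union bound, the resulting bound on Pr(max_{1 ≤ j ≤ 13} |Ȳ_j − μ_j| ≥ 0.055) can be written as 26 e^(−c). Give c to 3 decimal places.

Union bound over the 13 events: Pr(max_{1 ≤ j ≤ 13} |Ȳ_j − μ_j| ≥ 0.055) ≤ 13·2·exp(−2nε²) = 26 exp(−2·1660·0.055²).
So c = 2·1660·0.055² = 10.0430.

10.043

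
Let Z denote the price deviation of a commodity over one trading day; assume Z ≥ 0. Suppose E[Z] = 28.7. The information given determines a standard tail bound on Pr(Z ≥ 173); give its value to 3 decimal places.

Only the mean of a non-negative variable is known, so Markov's inequality is the applicable tail bound.
Markov's inequality: for a non-negative random variable, Pr(Z ≥ a) ≤ E[Z]/a.
Here E[Z] = 28.7 and a = 173, so the bound is 28.7/173 = 0.1659.

0.166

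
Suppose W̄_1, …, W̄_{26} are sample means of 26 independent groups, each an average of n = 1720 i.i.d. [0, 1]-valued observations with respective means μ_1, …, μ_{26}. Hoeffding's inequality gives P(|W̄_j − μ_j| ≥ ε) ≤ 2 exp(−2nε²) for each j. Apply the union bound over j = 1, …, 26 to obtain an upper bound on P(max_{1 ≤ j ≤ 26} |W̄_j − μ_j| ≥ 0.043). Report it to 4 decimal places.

0.0899

Per-experiment Hoeffding bound: 2·exp(−2·1720·0.043²) = 2·exp(−6.36056) = 0.0034568.
Union bound over 26 events: 26·0.0034568 = 0.08988.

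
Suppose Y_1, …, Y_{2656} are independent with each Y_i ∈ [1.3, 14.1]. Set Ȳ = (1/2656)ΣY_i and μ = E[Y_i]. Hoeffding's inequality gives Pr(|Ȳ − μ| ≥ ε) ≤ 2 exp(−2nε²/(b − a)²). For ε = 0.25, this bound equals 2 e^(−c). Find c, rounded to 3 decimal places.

c = 2nε²/(b − a)² = 2·2656·0.25² / 12.8² = 2.0264.

2.026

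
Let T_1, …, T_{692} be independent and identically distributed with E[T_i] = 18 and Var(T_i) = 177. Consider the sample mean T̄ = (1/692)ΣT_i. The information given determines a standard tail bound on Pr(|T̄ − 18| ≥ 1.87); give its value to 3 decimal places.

0.073

With mean and variance of each term known, Chebyshev's inequality bounds the deviation of the sum (or sample mean).
Var(T̄) = Var(T_i)/n = 177/692 = 0.25578.
Chebyshev: Pr(|T̄ − 18| ≥ 1.87) ≤ Var(T̄)/(1.87)² = 177/(692·1.87²) = 0.0731.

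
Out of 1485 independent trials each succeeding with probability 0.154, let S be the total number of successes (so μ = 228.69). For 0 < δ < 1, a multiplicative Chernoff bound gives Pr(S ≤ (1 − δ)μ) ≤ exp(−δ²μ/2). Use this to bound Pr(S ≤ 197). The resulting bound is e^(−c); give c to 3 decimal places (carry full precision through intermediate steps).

2.196

Write 197 = (1 − δ)μ, so δ = 1 − 197/228.69 = 0.1385719…
Then the exponent is δ²μ/2 = (μ − 197)²/(2μ) = 2.195671.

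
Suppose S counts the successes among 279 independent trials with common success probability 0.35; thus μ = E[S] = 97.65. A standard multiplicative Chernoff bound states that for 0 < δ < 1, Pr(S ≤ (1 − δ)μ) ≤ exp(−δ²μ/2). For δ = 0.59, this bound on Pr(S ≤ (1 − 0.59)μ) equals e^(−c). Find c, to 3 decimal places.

c = δ²μ/2 = 0.59²·97.65/2 = 16.9960.

16.996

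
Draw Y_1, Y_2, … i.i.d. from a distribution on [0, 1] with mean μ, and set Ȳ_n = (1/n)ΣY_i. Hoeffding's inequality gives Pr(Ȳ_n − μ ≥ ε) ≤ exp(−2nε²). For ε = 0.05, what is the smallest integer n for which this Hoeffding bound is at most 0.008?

966

Require exp(−2nε²) ≤ 0.008, i.e. 2nε² ≥ ln(1/0.008) = 4.828314.
So n ≥ 4.828314 / (2·0.05²) = 965.663.
The smallest integer n is 966.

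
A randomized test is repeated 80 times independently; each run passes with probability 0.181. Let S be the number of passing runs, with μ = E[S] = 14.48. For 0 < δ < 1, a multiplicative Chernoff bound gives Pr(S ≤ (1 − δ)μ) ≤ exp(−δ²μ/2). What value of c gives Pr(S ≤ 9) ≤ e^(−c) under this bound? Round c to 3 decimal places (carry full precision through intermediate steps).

1.037

Write 9 = (1 − δ)μ, so δ = 1 − 9/14.48 = 0.378453…
Then the exponent is δ²μ/2 = (μ − 9)²/(2μ) = 1.036961.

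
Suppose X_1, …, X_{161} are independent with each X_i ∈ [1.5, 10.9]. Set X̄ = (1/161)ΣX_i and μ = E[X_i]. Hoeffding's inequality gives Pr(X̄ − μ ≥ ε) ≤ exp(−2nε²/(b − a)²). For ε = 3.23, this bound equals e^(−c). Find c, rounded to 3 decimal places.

38.019

c = 2nε²/(b − a)² = 2·161·3.23² / 9.4² = 38.0194.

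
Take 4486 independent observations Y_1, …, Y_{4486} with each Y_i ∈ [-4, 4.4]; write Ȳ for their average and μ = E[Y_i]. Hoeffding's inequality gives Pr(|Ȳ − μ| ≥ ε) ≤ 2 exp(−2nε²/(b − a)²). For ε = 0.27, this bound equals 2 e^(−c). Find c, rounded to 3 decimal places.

c = 2nε²/(b − a)² = 2·4486·0.27² / 8.4² = 9.2695.

9.270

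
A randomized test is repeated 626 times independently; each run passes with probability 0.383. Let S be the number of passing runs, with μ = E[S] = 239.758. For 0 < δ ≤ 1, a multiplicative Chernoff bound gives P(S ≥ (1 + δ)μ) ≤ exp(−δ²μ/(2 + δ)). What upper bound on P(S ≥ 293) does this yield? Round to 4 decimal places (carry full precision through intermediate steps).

0.0049

Write 293 = (1 + δ)μ, so δ = 293/239.758 − 1 = 0.2220656…
Then the exponent is δ²μ/(2 + δ) = (293 − μ)² / (μ·(2 + δ)) = 5.320822.
Bound = exp(−5.320822) = 0.00489.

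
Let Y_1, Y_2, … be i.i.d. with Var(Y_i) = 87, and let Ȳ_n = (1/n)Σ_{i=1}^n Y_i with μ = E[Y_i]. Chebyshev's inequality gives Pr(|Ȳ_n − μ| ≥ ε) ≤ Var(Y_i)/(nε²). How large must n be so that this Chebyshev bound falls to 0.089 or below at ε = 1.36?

Require 87/(n·1.36²) ≤ 0.089, i.e. n ≥ 87/(0.089·1.36²) = 528.508.
The smallest integer n is 529.

529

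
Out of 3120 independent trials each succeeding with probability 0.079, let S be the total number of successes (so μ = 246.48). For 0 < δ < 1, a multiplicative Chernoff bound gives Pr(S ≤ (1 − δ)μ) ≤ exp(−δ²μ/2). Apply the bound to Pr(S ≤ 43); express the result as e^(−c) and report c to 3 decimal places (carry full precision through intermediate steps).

Write 43 = (1 − δ)μ, so δ = 1 − 43/246.48 = 0.8255437…
Then the exponent is δ²μ/2 = (μ − 43)²/(2μ) = 83.990811.

83.991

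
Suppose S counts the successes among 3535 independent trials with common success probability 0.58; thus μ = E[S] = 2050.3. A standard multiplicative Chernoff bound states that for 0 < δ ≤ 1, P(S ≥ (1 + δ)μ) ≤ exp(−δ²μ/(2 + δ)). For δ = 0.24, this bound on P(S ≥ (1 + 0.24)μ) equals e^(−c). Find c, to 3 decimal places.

52.722

c = δ²μ/(2 + δ) = 0.24²·2050.3/(2 + 0.24) = 52.7220.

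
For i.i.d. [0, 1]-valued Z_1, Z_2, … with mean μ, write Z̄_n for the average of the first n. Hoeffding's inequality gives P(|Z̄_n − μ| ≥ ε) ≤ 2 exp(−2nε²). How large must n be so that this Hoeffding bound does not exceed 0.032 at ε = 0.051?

Require 2·exp(−2nε²) ≤ 0.032, i.e. 2nε² ≥ ln(2/0.032) = 4.135167.
So n ≥ 4.135167 / (2·0.051²) = 794.919.
The smallest integer n is 795.

795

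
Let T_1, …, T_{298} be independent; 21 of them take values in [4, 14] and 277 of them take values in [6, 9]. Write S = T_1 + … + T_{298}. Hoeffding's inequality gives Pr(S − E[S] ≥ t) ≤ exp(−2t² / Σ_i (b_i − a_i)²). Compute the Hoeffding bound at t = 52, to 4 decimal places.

Σ(b_i − a_i)² = 21·10² + 277·3² = 4593.
Exponent = 2·52² / 4593 = 1.17744.
Bound = exp(−1.17744) = 0.30807.

0.3081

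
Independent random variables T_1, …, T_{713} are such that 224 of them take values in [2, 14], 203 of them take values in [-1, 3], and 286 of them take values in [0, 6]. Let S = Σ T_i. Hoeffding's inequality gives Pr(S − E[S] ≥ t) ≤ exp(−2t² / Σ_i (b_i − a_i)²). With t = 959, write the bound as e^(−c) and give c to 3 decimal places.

40.161

Σ(b_i − a_i)² = 224·12² + 203·4² + 286·6² = 45800.
c = 2t² / 45800 = 2·959² / 45800 = 40.1607.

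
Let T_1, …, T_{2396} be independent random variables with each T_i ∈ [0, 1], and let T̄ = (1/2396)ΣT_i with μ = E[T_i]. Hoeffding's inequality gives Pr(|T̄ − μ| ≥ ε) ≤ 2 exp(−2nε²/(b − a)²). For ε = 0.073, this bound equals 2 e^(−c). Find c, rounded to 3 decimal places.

25.537

c = 2nε²/(b − a)² = 2·2396·0.073² / 1² = 25.5366.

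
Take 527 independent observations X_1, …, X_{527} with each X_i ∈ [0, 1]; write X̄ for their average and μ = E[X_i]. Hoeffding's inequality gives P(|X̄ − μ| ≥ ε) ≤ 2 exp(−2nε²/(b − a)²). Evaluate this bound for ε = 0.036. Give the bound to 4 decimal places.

Exponent: 2nε²/(b − a)² = 2·527·0.036² / 1² = 1.36598.
Bound = 2·exp(−1.36598) = 0.51026.

0.5103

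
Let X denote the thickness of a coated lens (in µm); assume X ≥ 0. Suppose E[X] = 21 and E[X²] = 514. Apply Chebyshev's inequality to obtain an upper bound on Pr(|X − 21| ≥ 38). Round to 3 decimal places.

Var(X) = E[X²] − (E[X])² = 514 − 441 = 73.
Chebyshev's inequality: Pr(|X − μ| ≥ t) ≤ Var(X)/t² = 73/1444 = 0.0506.

0.051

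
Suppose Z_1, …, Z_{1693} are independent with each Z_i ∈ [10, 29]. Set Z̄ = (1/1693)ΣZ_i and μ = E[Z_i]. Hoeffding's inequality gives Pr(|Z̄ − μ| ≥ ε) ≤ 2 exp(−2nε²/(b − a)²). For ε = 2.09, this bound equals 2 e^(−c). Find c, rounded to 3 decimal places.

40.971

c = 2nε²/(b − a)² = 2·1693·2.09² / 19² = 40.9706.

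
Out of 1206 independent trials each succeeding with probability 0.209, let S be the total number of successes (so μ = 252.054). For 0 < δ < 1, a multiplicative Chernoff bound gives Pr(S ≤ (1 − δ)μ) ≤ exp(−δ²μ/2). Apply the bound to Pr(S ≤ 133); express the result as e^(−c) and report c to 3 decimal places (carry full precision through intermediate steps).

Write 133 = (1 − δ)μ, so δ = 1 − 133/252.054 = 0.4723353…
Then the exponent is δ²μ/2 = (μ − 133)²/(2μ) = 28.116703.

28.117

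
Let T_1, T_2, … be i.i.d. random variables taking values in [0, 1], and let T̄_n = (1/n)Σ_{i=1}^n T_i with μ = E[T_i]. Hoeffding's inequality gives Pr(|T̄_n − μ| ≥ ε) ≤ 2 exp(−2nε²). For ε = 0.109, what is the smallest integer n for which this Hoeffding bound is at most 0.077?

138

Require 2·exp(−2nε²) ≤ 0.077, i.e. 2nε² ≥ ln(2/0.077) = 3.257097.
So n ≥ 3.257097 / (2·0.109²) = 137.072.
The smallest integer n is 138.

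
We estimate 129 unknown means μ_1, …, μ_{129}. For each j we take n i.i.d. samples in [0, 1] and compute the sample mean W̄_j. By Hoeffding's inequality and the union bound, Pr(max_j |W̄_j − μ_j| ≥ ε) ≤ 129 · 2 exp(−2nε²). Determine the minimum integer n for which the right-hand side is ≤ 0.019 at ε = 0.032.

4647

Need 2·129·exp(−2nε²) ≤ 0.019, i.e. exp(−2nε²) ≤ 0.019/258.
So 2nε² ≥ ln(258/0.019) = 9.516276.
Hence n ≥ 9.516276/(2·0.032²) = 4646.619.
The smallest integer n is 4647.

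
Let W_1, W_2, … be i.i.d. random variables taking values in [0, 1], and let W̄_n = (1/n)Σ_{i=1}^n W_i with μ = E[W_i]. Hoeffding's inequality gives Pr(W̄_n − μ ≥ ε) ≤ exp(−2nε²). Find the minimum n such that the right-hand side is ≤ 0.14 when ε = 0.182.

Require exp(−2nε²) ≤ 0.14, i.e. 2nε² ≥ ln(1/0.14) = 1.966113.
So n ≥ 1.966113 / (2·0.182²) = 29.678.
The smallest integer n is 30.

30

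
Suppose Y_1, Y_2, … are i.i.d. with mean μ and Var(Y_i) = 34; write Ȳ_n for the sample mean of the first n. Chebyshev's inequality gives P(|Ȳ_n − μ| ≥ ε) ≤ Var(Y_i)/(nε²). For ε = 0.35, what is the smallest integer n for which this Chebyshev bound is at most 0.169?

1643

Require 34/(n·0.35²) ≤ 0.169, i.e. n ≥ 34/(0.169·0.35²) = 1642.314.
The smallest integer n is 1643.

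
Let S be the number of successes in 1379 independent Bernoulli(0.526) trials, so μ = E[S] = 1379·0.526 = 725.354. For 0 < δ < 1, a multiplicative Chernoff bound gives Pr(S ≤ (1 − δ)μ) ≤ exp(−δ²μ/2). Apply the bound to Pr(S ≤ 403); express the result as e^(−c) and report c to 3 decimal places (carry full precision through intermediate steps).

71.629

Write 403 = (1 − δ)μ, so δ = 1 − 403/725.354 = 0.4444092…
Then the exponent is δ²μ/2 = (μ − 403)²/(2μ) = 71.628544.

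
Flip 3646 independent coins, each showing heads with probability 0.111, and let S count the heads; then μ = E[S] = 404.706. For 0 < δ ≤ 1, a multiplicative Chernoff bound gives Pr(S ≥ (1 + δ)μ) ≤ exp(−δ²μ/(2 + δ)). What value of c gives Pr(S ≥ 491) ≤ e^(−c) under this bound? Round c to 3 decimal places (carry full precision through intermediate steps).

8.314

Write 491 = (1 + δ)μ, so δ = 491/404.706 − 1 = 0.2132264…
Then the exponent is δ²μ/(2 + δ) = (491 − μ)² / (μ·(2 + δ)) = 8.313726.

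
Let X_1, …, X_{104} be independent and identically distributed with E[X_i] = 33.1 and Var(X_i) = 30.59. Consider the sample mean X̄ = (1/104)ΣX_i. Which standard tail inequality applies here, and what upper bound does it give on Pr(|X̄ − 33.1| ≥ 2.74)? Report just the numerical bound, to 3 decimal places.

0.039

With mean and variance of each term known, Chebyshev's inequality bounds the deviation of the sum (or sample mean).
Var(X̄) = Var(X_i)/n = 30.59/104 = 0.29413.
Chebyshev: Pr(|X̄ − 33.1| ≥ 2.74) ≤ Var(X̄)/(2.74)² = 30.59/(104·2.74²) = 0.0392.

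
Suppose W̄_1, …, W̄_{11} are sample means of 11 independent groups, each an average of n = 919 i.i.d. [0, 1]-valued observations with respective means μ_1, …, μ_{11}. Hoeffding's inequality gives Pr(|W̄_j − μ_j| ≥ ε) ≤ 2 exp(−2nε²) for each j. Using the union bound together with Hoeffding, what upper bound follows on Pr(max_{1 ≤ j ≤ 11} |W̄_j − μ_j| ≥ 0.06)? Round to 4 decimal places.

0.0294

Per-experiment Hoeffding bound: 2·exp(−2·919·0.06²) = 2·exp(−6.61680) = 0.0026754.
Union bound over 11 events: 11·0.0026754 = 0.02943.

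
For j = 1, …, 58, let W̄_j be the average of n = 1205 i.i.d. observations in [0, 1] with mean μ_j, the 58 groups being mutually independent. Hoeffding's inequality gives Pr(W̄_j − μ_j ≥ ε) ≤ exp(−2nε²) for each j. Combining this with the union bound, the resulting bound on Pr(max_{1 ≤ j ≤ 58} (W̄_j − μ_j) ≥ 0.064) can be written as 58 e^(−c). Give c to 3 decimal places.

9.871

Union bound over the 58 events: Pr(max_{1 ≤ j ≤ 58} (W̄_j − μ_j) ≥ 0.064) ≤ 58·exp(−2nε²) = 58 exp(−2·1205·0.064²).
So c = 2·1205·0.064² = 9.8714.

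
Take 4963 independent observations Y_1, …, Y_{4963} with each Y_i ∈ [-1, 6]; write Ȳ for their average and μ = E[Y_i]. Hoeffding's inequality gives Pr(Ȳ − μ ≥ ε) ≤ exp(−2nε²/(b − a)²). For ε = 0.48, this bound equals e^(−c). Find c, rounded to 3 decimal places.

c = 2nε²/(b − a)² = 2·4963·0.48² / 7² = 46.6725.

46.672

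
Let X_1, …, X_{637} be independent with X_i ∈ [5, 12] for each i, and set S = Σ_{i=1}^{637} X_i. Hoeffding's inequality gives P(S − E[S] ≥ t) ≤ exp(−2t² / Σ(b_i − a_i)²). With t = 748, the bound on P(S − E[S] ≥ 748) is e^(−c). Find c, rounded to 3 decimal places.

Σ(b_i − a_i)² = 637·(7)² = 31213.
c = 2t²/31213 = 2·748²/31213 = 35.8507.

35.851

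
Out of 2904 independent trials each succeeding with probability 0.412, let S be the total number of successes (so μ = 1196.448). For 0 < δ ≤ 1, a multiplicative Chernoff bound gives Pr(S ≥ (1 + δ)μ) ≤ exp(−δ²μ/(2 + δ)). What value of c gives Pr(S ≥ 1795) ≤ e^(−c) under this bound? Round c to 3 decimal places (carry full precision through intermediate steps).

Write 1795 = (1 + δ)μ, so δ = 1795/1196.448 − 1 = 0.5002741…
Then the exponent is δ²μ/(2 + δ) = (1795 − μ)² / (μ·(2 + δ)) = 119.762903.

119.763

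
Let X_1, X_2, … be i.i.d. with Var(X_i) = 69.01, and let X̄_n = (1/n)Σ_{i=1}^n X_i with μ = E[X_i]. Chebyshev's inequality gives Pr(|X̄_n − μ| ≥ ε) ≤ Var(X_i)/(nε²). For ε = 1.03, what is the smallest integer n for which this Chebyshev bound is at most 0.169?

Require 69.01/(n·1.03²) ≤ 0.169, i.e. n ≥ 69.01/(0.169·1.03²) = 384.903.
The smallest integer n is 385.

385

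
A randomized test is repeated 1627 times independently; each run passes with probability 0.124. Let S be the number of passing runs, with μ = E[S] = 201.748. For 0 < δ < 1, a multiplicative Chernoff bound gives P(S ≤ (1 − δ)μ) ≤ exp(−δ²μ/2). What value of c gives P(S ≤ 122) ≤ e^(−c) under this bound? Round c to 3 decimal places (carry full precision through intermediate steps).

15.762

Write 122 = (1 − δ)μ, so δ = 1 − 122/201.748 = 0.3952852…
Then the exponent is δ²μ/2 = (μ − 122)²/(2μ) = 15.761602.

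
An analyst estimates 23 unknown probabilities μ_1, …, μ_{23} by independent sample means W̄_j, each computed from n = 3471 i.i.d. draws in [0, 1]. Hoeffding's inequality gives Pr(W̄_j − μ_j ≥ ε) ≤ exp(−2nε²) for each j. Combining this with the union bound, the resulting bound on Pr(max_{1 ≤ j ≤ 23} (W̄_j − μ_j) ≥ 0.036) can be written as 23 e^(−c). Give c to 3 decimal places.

Union bound over the 23 events: Pr(max_{1 ≤ j ≤ 23} (W̄_j − μ_j) ≥ 0.036) ≤ 23·exp(−2nε²) = 23 exp(−2·3471·0.036²).
So c = 2·3471·0.036² = 8.9968.

8.997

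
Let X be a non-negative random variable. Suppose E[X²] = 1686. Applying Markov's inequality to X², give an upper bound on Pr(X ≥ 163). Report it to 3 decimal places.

Since X ≥ 0, the event {X ≥ 163} is the same as {X² ≥ 26569}.
Markov's inequality applied to X² gives Pr(X² ≥ 26569) ≤ E[X²]/26569 = 1686/26569 = 0.0635.

0.063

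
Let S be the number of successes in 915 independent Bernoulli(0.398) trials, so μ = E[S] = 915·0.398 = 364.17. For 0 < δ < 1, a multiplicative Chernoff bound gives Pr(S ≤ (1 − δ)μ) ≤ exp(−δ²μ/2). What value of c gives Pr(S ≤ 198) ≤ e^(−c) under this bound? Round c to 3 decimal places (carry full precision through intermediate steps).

Write 198 = (1 − δ)μ, so δ = 1 − 198/364.17 = 0.4562979…
Then the exponent is δ²μ/2 = (μ − 198)²/(2μ) = 37.911510.

37.912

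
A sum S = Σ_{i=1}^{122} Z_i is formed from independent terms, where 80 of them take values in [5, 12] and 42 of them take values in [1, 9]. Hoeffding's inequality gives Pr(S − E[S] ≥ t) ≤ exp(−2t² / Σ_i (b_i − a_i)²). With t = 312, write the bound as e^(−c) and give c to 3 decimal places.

29.462

Σ(b_i − a_i)² = 80·7² + 42·8² = 6608.
c = 2t² / 6608 = 2·312² / 6608 = 29.4625.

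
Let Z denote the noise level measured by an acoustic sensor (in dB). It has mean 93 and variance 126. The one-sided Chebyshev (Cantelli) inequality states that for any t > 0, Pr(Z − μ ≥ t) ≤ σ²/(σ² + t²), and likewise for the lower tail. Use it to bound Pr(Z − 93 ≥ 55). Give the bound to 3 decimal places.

Here σ² = 126 and t = 55, so σ² + t² = 3151.
Cantelli's bound: 126/3151 = 0.0400.

0.040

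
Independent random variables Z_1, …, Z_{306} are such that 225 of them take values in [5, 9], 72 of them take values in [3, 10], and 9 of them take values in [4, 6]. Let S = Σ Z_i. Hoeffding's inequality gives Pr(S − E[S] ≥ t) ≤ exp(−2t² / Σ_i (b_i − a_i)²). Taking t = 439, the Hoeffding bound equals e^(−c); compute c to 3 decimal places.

Σ(b_i − a_i)² = 225·4² + 72·7² + 9·2² = 7164.
c = 2t² / 7164 = 2·439² / 7164 = 53.8026.

53.803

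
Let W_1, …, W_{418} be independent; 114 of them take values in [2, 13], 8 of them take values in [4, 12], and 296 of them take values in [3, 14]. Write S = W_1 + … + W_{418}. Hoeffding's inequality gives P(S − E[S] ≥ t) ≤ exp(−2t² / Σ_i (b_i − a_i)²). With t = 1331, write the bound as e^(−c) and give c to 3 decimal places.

Σ(b_i − a_i)² = 114·11² + 8·8² + 296·11² = 50122.
c = 2t² / 50122 = 2·1331² / 50122 = 70.6900.

70.690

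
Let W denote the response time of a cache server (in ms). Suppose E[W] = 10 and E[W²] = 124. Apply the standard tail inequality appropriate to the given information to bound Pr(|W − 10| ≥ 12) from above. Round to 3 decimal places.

The first two moments determine the variance, so Chebyshev's inequality is the sharpest standard bound available.
Var(W) = E[W²] − (E[W])² = 124 − 100 = 24.
Chebyshev's inequality: Pr(|W − μ| ≥ t) ≤ Var(W)/t² = 24/144 = 0.1667.

0.167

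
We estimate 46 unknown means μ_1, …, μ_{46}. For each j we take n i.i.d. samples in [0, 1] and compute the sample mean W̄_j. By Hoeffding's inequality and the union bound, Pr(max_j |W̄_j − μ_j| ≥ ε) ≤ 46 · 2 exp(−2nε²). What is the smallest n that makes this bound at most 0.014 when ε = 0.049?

1831

Need 2·46·exp(−2nε²) ≤ 0.014, i.e. exp(−2nε²) ≤ 0.014/92.
So 2nε² ≥ ln(92/0.014) = 8.790487.
Hence n ≥ 8.790487/(2·0.049²) = 1830.589.
The smallest integer n is 1831.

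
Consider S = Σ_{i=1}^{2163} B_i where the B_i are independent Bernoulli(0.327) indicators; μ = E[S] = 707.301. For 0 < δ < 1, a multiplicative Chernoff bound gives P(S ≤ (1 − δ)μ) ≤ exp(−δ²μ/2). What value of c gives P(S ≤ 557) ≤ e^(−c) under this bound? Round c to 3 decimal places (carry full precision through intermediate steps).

15.969

Write 557 = (1 − δ)μ, so δ = 1 − 557/707.301 = 0.2124993…
Then the exponent is δ²μ/2 = (μ − 557)²/(2μ) = 15.969432.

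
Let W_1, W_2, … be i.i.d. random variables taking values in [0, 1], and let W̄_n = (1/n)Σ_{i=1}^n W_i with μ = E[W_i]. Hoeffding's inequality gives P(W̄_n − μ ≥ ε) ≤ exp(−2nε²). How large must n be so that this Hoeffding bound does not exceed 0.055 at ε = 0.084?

206

Require exp(−2nε²) ≤ 0.055, i.e. 2nε² ≥ ln(1/0.055) = 2.900422.
So n ≥ 2.900422 / (2·0.084²) = 205.529.
The smallest integer n is 206.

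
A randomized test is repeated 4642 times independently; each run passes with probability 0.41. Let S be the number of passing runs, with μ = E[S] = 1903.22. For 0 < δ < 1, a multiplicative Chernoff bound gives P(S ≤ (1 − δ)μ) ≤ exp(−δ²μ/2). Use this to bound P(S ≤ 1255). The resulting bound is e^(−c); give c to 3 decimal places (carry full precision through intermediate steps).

Write 1255 = (1 − δ)μ, so δ = 1 − 1255/1903.22 = 0.3405912…
Then the exponent is δ²μ/2 = (μ − 1255)²/(2μ) = 110.389017.

110.389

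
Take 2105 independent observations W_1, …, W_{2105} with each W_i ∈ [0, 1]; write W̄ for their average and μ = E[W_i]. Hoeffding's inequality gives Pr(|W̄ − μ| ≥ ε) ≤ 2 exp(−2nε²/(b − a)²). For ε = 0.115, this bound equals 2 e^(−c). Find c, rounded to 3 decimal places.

c = 2nε²/(b − a)² = 2·2105·0.115² / 1² = 55.6773.

55.677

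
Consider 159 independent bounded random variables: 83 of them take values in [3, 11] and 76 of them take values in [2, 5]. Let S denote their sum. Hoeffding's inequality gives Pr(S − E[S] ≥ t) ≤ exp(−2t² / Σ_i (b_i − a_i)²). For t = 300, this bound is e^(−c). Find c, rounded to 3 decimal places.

Σ(b_i − a_i)² = 83·8² + 76·3² = 5996.
c = 2t² / 5996 = 2·300² / 5996 = 30.0200.

30.020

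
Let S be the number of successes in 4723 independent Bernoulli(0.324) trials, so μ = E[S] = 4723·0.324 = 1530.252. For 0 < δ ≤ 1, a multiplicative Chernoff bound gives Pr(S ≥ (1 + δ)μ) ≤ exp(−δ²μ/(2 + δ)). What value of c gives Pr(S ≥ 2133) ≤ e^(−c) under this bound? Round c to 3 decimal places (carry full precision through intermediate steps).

99.176

Write 2133 = (1 + δ)μ, so δ = 2133/1530.252 − 1 = 0.3938881…
Then the exponent is δ²μ/(2 + δ) = (2133 − μ)² / (μ·(2 + δ)) = 99.175583.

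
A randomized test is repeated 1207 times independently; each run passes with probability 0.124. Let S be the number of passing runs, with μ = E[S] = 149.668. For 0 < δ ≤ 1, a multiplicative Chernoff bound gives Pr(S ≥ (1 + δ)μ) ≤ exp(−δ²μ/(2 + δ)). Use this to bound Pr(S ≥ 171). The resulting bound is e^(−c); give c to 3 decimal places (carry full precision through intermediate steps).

Write 171 = (1 + δ)μ, so δ = 171/149.668 − 1 = 0.1425288…
Then the exponent is δ²μ/(2 + δ) = (171 − μ)² / (μ·(2 + δ)) = 1.419082.

1.419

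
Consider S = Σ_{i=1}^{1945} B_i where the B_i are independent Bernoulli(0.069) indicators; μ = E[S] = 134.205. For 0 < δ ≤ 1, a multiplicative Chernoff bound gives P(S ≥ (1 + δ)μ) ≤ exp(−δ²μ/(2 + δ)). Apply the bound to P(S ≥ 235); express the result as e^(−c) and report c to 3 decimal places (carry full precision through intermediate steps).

Write 235 = (1 + δ)μ, so δ = 235/134.205 − 1 = 0.7510525…
Then the exponent is δ²μ/(2 + δ) = (235 − μ)² / (μ·(2 + δ)) = 27.517591.

27.518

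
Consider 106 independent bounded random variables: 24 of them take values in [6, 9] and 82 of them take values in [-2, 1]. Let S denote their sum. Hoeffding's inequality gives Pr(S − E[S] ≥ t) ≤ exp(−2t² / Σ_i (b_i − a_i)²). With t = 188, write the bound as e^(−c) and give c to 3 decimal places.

Σ(b_i − a_i)² = 24·3² + 82·3² = 954.
c = 2t² / 954 = 2·188² / 954 = 74.0964.

74.096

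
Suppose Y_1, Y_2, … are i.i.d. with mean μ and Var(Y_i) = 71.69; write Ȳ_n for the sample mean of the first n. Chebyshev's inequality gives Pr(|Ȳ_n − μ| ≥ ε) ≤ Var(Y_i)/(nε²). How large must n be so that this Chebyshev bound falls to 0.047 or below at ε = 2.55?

235

Require 71.69/(n·2.55²) ≤ 0.047, i.e. n ≥ 71.69/(0.047·2.55²) = 234.574.
The smallest integer n is 235.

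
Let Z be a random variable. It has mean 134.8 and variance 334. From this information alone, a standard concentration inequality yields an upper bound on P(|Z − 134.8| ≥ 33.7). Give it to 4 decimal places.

0.2941

Mean and variance are known, so Chebyshev's inequality applies.
Chebyshev: P(|Z − μ| ≥ t) ≤ Var(Z)/t².
Bound = 334 / 1135.69 = 0.2941.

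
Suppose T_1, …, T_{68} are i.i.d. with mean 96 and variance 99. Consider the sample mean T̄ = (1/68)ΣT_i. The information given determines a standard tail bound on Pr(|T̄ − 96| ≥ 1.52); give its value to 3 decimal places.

With mean and variance of each term known, Chebyshev's inequality bounds the deviation of the sum (or sample mean).
Var(T̄) = Var(T_i)/n = 99/68 = 1.4559.
Chebyshev: Pr(|T̄ − 96| ≥ 1.52) ≤ Var(T̄)/(1.52)² = 99/(68·1.52²) = 0.6301.

0.630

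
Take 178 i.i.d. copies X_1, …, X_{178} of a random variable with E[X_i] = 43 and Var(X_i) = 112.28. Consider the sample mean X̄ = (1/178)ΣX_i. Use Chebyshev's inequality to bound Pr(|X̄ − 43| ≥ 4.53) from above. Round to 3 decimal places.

Var(X̄) = Var(X_i)/n = 112.28/178 = 0.63079.
Chebyshev: Pr(|X̄ − 43| ≥ 4.53) ≤ Var(X̄)/(4.53)² = 112.28/(178·4.53²) = 0.0307.

0.031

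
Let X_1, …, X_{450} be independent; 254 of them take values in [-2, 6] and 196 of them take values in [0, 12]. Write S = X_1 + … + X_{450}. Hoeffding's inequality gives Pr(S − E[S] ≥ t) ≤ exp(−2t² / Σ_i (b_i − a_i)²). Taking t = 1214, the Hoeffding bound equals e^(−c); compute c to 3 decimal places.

Σ(b_i − a_i)² = 254·8² + 196·12² = 44480.
c = 2t² / 44480 = 2·1214² / 44480 = 66.2678.

66.268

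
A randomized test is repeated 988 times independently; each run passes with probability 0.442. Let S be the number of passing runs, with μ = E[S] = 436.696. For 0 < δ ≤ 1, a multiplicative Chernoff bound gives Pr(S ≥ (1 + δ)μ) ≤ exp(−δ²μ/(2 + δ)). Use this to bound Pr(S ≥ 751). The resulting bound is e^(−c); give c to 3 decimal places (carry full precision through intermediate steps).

Write 751 = (1 + δ)μ, so δ = 751/436.696 − 1 = 0.7197318…
Then the exponent is δ²μ/(2 + δ) = (751 − μ)² / (μ·(2 + δ)) = 83.175328.

83.175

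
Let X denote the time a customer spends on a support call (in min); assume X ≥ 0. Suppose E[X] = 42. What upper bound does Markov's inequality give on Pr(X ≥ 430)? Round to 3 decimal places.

0.098

Markov's inequality: for a non-negative random variable, Pr(X ≥ a) ≤ E[X]/a.
Here E[X] = 42 and a = 430, so the bound is 42/430 = 0.0977.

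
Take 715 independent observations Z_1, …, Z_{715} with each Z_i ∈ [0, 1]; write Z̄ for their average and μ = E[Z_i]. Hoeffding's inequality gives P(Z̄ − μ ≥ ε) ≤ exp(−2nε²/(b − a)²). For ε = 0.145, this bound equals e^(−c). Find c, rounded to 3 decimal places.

c = 2nε²/(b − a)² = 2·715·0.145² / 1² = 30.0658.

30.066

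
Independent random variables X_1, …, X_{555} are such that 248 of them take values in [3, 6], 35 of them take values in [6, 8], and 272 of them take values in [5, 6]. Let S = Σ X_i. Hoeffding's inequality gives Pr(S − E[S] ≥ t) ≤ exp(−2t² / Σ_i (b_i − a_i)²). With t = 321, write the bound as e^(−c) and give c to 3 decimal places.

77.943

Σ(b_i − a_i)² = 248·3² + 35·2² + 272·1² = 2644.
c = 2t² / 2644 = 2·321² / 2644 = 77.9433.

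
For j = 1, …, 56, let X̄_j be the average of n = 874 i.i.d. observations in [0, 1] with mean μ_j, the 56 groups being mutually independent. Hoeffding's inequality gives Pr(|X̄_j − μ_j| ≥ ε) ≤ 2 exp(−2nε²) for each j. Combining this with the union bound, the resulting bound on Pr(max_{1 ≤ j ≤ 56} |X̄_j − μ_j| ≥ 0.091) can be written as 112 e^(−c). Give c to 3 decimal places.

Union bound over the 56 events: Pr(max_{1 ≤ j ≤ 56} |X̄_j − μ_j| ≥ 0.091) ≤ 56·2·exp(−2nε²) = 112 exp(−2·874·0.091²).
So c = 2·874·0.091² = 14.4752.

14.475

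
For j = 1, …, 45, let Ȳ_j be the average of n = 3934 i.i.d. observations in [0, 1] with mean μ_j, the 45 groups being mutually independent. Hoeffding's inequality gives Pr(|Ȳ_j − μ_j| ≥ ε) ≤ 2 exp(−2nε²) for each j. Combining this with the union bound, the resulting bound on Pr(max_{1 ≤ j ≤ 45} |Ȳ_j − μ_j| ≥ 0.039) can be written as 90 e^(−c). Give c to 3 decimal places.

Union bound over the 45 events: Pr(max_{1 ≤ j ≤ 45} |Ȳ_j − μ_j| ≥ 0.039) ≤ 45·2·exp(−2nε²) = 90 exp(−2·3934·0.039²).
So c = 2·3934·0.039² = 11.9672.

11.967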